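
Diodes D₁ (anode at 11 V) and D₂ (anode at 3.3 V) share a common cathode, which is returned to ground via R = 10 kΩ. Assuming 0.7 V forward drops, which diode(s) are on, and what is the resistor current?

Assume both conduct. Then node N would need to be at both 11−0.7 = 10.3 V and 3.3−0.7 = 2.6 V, which is impossible.
Assume only D₁ conducts: V_N = 11 − 0.7 = 10.3 V, so I_R = 10.3/10 = 1.03 mA.
Check D₂: its anode-to-cathode voltage is 3.3 − 10.3 = -7 V < 0.7 V, so it is off. The assumption is consistent.

Only D₁ conducts; I_R ≈ 1 mA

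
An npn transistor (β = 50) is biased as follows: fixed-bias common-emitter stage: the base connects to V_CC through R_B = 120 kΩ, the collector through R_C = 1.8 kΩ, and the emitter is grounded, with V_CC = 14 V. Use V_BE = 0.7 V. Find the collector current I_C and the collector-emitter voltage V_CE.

Base loop: V_CC = I_B·R_B + V_BE, so I_B = (14 − 0.7)/120 kΩ = 0.111 mA.
In the active region I_C = β·I_B = 50 × 0.111 = 5.54 mA.
Collector loop: V_CE = V_CC − I_C·R_C = 14 − 5.54×1.8 = 4.02 V.
Since V_CE = 4.02 V > V_CE(sat) ≈ 0.2 V, the transistor is in the active region as assumed.

I_C ≈ 5.5 mA, V_CE ≈ 4 V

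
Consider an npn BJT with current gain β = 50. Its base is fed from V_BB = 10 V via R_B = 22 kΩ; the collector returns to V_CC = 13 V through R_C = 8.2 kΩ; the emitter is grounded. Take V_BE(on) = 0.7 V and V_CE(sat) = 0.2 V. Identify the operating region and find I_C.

saturation; I_C ≈ 1.6 mA

Assume active: I_B = (10 − 0.7)/22 = 0.423 mA, giving I_C = β·I_B = 21.1 mA.
But then V_CE = 13 − 21.1×8.2 = -160 V < V_CE(sat) = 0.2 V — impossible in the active region.
So the transistor is saturated. With V_CE = 0.2 V, I_C = (V_CC − 0.2)/R_C = 12.8/8.2 = 1.56 mA.
Check: β·I_B = 21.1 mA > I_C = 1.56 mA, confirming saturation.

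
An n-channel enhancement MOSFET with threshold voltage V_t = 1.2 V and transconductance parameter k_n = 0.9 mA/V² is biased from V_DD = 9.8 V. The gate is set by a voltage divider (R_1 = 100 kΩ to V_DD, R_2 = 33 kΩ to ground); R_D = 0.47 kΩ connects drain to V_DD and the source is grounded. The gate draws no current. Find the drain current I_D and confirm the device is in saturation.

I_D ≈ 0.68 mA

V_G = V_DD·R_2/(R_1+R_2) = 9.8×33/133 = 2.43 V. With the source grounded, V_GS = V_G = 2.43 V.
Assume saturation: I_D = (k_n/2)(V_GS − V_t)² = (0.9/2)×(2.43 − 1.2)² = 0.45×1.23² = 0.683 mA.
V_DS = V_DD − I_D·R_D = 9.8 − 0.683×0.47 = 9.48 V.
Saturation requires V_DS ≥ V_GS − V_t = 1.23 V; 9.48 ≥ 1.23 ✓.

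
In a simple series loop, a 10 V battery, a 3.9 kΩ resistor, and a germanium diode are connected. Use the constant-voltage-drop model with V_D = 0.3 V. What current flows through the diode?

I ≈ 2.5 mA

KVL around the loop: 10 = V_D + I·R = 0.3 + I × 3.9 kΩ.
So I = (10 − 0.3) / 3.9 kΩ = 9.7 / 3.9 = 2.49 mA.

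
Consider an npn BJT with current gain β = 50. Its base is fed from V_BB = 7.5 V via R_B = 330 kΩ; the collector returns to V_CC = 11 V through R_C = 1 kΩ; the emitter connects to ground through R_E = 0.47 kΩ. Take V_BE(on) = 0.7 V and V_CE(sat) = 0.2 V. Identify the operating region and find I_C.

active; I_C ≈ 0.96 mA

Assume active. Base-emitter loop: I_B = (V_BB − V_BE)/(R_B + (β+1)R_E) = (7.5 − 0.7)/(330 + 51×0.47) = 0.0192 mA.
I_C = β·I_B = 50×0.0192 = 0.961 mA.
V_CE = V_CC − I_C·R_C − I_E·R_E = 11 − 0.961×1 − 0.98×0.47 = 9.58 V > V_CE(sat), so the active-region assumption holds.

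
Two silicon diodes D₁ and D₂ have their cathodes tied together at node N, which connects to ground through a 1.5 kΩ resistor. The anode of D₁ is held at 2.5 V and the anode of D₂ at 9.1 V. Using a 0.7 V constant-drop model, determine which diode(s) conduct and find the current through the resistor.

Only D₂ conducts; I_R ≈ 5.6 mA

Assume both conduct. Then node N would need to be at both 2.5−0.7 = 1.8 V and 9.1−0.7 = 8.4 V, which is impossible.
Assume only D₂ conducts: V_N = 9.1 − 0.7 = 8.4 V, so I_R = 8.4/1.5 = 5.6 mA.
Check D₁: its anode-to-cathode voltage is 2.5 − 8.4 = -5.9 V < 0.7 V, so it is off. The assumption is consistent.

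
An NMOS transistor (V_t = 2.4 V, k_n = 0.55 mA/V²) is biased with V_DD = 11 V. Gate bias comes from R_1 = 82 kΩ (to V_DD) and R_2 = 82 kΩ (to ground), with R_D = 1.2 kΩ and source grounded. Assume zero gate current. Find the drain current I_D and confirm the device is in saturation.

V_G = V_DD·R_2/(R_1+R_2) = 11×82/164 = 5.5 V. With the source grounded, V_GS = V_G = 5.5 V.
Assume saturation: I_D = (k_n/2)(V_GS − V_t)² = (0.55/2)×(5.5 − 2.4)² = 0.275×3.1² = 2.64 mA.
V_DS = V_DD − I_D·R_D = 11 − 2.64×1.2 = 7.83 V.
Saturation requires V_DS ≥ V_GS − V_t = 3.1 V; 7.83 ≥ 3.1 ✓.

I_D ≈ 2.6 mA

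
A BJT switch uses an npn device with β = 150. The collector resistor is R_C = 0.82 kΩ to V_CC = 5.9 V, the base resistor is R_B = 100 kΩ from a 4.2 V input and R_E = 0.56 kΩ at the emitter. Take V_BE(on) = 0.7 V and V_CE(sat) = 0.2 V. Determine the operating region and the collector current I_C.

active; I_C ≈ 2.8 mA

Assume active. Base-emitter loop: I_B = (V_BB − V_BE)/(R_B + (β+1)R_E) = (4.2 − 0.7)/(100 + 151×0.56) = 0.019 mA.
I_C = β·I_B = 150×0.019 = 2.84 mA.
V_CE = V_CC − I_C·R_C − I_E·R_E = 5.9 − 2.84×0.82 − 2.86×0.56 = 1.96 V > V_CE(sat), so the active-region assumption holds.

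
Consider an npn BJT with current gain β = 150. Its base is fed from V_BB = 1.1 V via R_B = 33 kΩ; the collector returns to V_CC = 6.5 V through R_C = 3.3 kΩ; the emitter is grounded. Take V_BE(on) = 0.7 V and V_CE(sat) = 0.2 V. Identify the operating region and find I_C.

active; I_C ≈ 1.8 mA

Assume active. Base-emitter loop: I_B = (V_BB − V_BE)/R_B = (1.1 − 0.7)/33 = 0.0121 mA.
I_C = β·I_B = 150×0.0121 = 1.82 mA.
V_CE = V_CC − I_C·R_C = 6.5 − 1.82×3.3 = 0.5 V > V_CE(sat), so the active-region assumption holds.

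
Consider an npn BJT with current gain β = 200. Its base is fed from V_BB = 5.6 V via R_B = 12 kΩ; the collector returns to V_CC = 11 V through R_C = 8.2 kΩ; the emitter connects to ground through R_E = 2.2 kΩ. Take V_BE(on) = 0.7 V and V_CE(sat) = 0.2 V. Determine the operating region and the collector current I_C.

Assume active: I_B = (5.6 − 0.7)/(12 + 201×2.2) = 0.0108 mA, I_C = β·I_B = 2.16 mA.
Then V_CE = 11 − 2.16×8.2 − 2.17×2.2 = -11.5 V < 0.2 V — the active assumption fails.
Re-solve with V_CE = 0.2 V. KCL at the emitter: V_E/R_E = (V_BB−0.7−V_E)/R_B + (V_CC−0.2−V_E)/R_C, giving V_E = 2.61 V.
I_C = (V_CC − 0.2 − V_E)/R_C = (10.8 − 2.61)/8.2 = 0.998 mA.
Check: I_B = (4.9 − 2.61)/12 = 0.19 mA, and β·I_B = 38.1 mA > I_C, confirming saturation.

saturation; I_C ≈ 1 mA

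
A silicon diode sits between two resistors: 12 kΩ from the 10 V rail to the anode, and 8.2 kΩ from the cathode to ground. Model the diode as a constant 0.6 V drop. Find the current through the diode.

I ≈ 0.47 mA

The two resistors are in series with the diode, so KVL gives 10 = I·12 + 0.6 + I·8.2.
I = (10 − 0.6) / (12 + 8.2) kΩ = 9.4 / 20.2 = 0.465 mA.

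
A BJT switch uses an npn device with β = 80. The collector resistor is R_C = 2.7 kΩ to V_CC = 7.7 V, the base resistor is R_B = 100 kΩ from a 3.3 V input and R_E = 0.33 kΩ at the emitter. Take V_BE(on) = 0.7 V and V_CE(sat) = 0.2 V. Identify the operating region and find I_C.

Assume active. Base-emitter loop: I_B = (V_BB − V_BE)/(R_B + (β+1)R_E) = (3.3 − 0.7)/(100 + 81×0.33) = 0.0205 mA.
I_C = β·I_B = 80×0.0205 = 1.64 mA.
V_CE = V_CC − I_C·R_C − I_E·R_E = 7.7 − 1.64×2.7 − 1.66×0.33 = 2.72 V > V_CE(sat), so the active-region assumption holds.

active; I_C ≈ 1.6 mA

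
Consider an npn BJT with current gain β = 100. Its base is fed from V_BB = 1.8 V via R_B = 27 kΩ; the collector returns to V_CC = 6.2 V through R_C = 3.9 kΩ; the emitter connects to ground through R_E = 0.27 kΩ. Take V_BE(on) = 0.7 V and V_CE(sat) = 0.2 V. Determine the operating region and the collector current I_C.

saturation; I_C ≈ 1.4 mA

Assume active: I_B = (1.8 − 0.7)/(27 + 101×0.27) = 0.0203 mA, I_C = β·I_B = 2.03 mA.
Then V_CE = 6.2 − 2.03×3.9 − 2.05×0.27 = -2.26 V < 0.2 V — the active assumption fails.
Re-solve with V_CE = 0.2 V. KCL at the emitter: V_E/R_E = (V_BB−0.7−V_E)/R_B + (V_CC−0.2−V_E)/R_C, giving V_E = 0.395 V.
I_C = (V_CC − 0.2 − V_E)/R_C = (6 − 0.395)/3.9 = 1.44 mA.
Check: I_B = (1.1 − 0.395)/27 = 0.0261 mA, and β·I_B = 2.61 mA > I_C, confirming saturation.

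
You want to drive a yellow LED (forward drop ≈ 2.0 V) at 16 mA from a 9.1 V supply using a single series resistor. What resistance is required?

The resistor drops V_S − V_D = 9.1 − 2.0 = 7.1 V at 16 mA.
R = 7.1 V / 16 mA = 0.444 kΩ.

R ≈ 0.44 kΩ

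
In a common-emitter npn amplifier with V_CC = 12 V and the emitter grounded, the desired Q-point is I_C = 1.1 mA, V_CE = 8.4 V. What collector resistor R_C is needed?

R_C ≈ 3.3 kΩ

Collector loop: V_CC = I_C·R_C + V_CE.
R_C = (V_CC − V_CE)/I_C = (12 − 8.4)/1.1 = 3.27 kΩ.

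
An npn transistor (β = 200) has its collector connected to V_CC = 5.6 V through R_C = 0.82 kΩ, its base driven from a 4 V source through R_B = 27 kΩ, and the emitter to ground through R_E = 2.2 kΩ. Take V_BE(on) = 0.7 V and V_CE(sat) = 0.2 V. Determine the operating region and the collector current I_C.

active; I_C ≈ 1.4 mA

Assume active. Base-emitter loop: I_B = (V_BB − V_BE)/(R_B + (β+1)R_E) = (4 − 0.7)/(27 + 201×2.2) = 0.00703 mA.
I_C = β·I_B = 200×0.00703 = 1.41 mA.
V_CE = V_CC − I_C·R_C − I_E·R_E = 5.6 − 1.41×0.82 − 1.41×2.2 = 1.34 V > V_CE(sat), so the active-region assumption holds.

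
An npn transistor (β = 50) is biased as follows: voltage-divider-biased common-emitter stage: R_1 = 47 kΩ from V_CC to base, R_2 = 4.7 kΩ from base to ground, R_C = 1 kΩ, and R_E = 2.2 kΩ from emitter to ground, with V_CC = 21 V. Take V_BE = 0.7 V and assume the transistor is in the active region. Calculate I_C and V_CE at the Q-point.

I_C ≈ 0.52 mA, V_CE ≈ 19 V

Thevenize the base divider: V_Th = V_CC·R_2/(R_1+R_2) = 21×4.7/51.7 = 1.91 V, R_Th = R_1‖R_2 = 4.27 kΩ.
Base-emitter loop: V_Th = I_B·R_Th + V_BE + (β+1)I_B·R_E, so I_B = (1.91 − 0.7) / (4.27 + 51×2.2) = 0.0104 mA.
I_C = β·I_B = 50×0.0104 = 0.519 mA, and I_E = (β+1)I_B = 0.529 mA.
V_CE = V_CC − I_C·R_C − I_E·R_E = 21 − 0.519×1 − 0.529×2.2 = 19.3 V.
V_CE = 19.3 V > 0.2 V confirms active-region operation.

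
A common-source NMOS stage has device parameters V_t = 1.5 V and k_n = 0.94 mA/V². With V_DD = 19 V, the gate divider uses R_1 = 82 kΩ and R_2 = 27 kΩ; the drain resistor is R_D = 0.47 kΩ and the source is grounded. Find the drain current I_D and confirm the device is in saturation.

I_D ≈ 4.8 mA

V_G = V_DD·R_2/(R_1+R_2) = 19×27/109 = 4.71 V. With the source grounded, V_GS = V_G = 4.71 V.
Assume saturation: I_D = (k_n/2)(V_GS − V_t)² = (0.94/2)×(4.71 − 1.5)² = 0.47×3.21² = 4.83 mA.
V_DS = V_DD − I_D·R_D = 19 − 4.83×0.47 = 16.7 V.
Saturation requires V_DS ≥ V_GS − V_t = 3.21 V; 16.7 ≥ 3.21 ✓.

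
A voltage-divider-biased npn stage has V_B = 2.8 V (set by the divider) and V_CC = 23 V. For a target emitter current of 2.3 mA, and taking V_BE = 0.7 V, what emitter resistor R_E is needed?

V_E = V_B − V_BE = 2.8 − 0.7 = 2.1 V.
R_E = V_E / I_E = 2.1 / 2.3 = 0.913 kΩ.

R_E ≈ 0.91 kΩ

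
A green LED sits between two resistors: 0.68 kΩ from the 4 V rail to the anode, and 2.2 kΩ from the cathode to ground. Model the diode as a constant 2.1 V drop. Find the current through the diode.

The two resistors are in series with the diode, so KVL gives 4 = I·0.68 + 2.1 + I·2.2.
I = (4 − 2.1) / (0.68 + 2.2) kΩ = 1.9 / 2.88 = 0.66 mA.

I ≈ 0.66 mA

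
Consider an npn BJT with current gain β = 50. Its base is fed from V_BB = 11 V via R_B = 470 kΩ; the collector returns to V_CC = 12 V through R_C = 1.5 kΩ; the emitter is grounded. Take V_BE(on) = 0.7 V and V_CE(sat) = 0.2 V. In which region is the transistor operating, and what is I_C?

Assume active. Base-emitter loop: I_B = (V_BB − V_BE)/R_B = (11 − 0.7)/470 = 0.0219 mA.
I_C = β·I_B = 50×0.0219 = 1.1 mA.
V_CE = V_CC − I_C·R_C = 12 − 1.1×1.5 = 10.4 V > V_CE(sat), so the active-region assumption holds.

active; I_C ≈ 1.1 mA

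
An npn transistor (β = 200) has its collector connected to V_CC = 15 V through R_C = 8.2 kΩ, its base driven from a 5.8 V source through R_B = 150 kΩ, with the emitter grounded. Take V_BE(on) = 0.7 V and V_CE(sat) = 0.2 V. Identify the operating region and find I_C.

Assume active: I_B = (5.8 − 0.7)/150 = 0.034 mA, giving I_C = β·I_B = 6.8 mA.
But then V_CE = 15 − 6.8×8.2 = -40.8 V < V_CE(sat) = 0.2 V — impossible in the active region.
So the transistor is saturated. With V_CE = 0.2 V, I_C = (V_CC − 0.2)/R_C = 14.8/8.2 = 1.8 mA.
Check: β·I_B = 6.8 mA > I_C = 1.8 mA, confirming saturation.

saturation; I_C ≈ 1.8 mA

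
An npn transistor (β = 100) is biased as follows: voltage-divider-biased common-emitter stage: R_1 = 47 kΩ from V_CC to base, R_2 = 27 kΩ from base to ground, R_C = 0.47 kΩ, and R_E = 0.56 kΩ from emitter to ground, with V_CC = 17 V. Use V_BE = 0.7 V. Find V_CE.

Thevenize the base divider: V_Th = V_CC·R_2/(R_1+R_2) = 17×27/74 = 6.2 V, R_Th = R_1‖R_2 = 17.1 kΩ.
Base-emitter loop: V_Th = I_B·R_Th + V_BE + (β+1)I_B·R_E, so I_B = (6.2 − 0.7) / (17.1 + 101×0.56) = 0.0747 mA.
I_C = β·I_B = 100×0.0747 = 7.47 mA, and I_E = (β+1)I_B = 7.54 mA.
V_CE = V_CC − I_C·R_C − I_E·R_E = 17 − 7.47×0.47 − 7.54×0.56 = 9.27 V.
V_CE = 9.27 V > 0.2 V confirms active-region operation.

V_CE ≈ 9.3 V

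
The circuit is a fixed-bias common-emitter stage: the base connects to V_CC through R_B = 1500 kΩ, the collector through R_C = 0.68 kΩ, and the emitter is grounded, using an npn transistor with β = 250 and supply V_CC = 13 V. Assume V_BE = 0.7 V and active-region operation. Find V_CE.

V_CE ≈ 12 V

Base loop: V_CC = I_B·R_B + V_BE, so I_B = (13 − 0.7)/1500 kΩ = 0.0082 mA.
In the active region I_C = β·I_B = 250 × 0.0082 = 2.05 mA.
Collector loop: V_CE = V_CC − I_C·R_C = 13 − 2.05×0.68 = 11.6 V.
Since V_CE = 11.6 V > V_CE(sat) ≈ 0.2 V, the transistor is in the active region as assumed.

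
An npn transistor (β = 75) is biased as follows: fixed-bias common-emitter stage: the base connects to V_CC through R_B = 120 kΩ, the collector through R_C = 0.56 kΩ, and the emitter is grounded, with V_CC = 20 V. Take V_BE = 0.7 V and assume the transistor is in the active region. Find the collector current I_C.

Base loop: V_CC = I_B·R_B + V_BE, so I_B = (20 − 0.7)/120 kΩ = 0.161 mA.
In the active region I_C = β·I_B = 75 × 0.161 = 12.1 mA.
Collector loop: V_CE = V_CC − I_C·R_C = 20 − 12.1×0.56 = 13.2 V.
Since V_CE = 13.2 V > V_CE(sat) ≈ 0.2 V, the transistor is in the active region as assumed.

I_C ≈ 12 mA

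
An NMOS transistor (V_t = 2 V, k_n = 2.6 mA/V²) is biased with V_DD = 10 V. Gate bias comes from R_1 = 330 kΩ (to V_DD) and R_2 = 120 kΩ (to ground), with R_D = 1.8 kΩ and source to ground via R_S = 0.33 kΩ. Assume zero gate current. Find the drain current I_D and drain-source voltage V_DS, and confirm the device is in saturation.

V_G = V_DD·R_2/(R_1+R_2) = 10×120/450 = 2.67 V.
Assume saturation: I_D = (k_n/2)(V_GS − V_t)² with V_GS = V_G − I_D·R_S = 2.67 − 0.33·I_D.
Substituting gives 0.142·I_D² − 1.57·I_D + 0.578 = 0, with roots I_D = 0.381 or 10.7 mA.
The root I_D = 10.7 mA gives V_GS = -0.872 V ≤ V_t, so take I_D = 0.381 mA.
Then V_GS = 2.54 V and V_DS = V_DD − I_D(R_D+R_S) = 10 − 0.381×2.13 = 9.19 V.
Saturation requires V_DS ≥ V_GS − V_t = 0.541 V; 9.19 ≥ 0.541 ✓.

I_D ≈ 0.38 mA, V_DS ≈ 9.2 V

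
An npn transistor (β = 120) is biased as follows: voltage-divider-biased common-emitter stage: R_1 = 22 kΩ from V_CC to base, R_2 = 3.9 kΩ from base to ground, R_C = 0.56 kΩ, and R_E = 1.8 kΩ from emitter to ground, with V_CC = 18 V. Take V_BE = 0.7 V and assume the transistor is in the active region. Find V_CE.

Thevenize the base divider: V_Th = V_CC·R_2/(R_1+R_2) = 18×3.9/25.9 = 2.71 V, R_Th = R_1‖R_2 = 3.31 kΩ.
Base-emitter loop: V_Th = I_B·R_Th + V_BE + (β+1)I_B·R_E, so I_B = (2.71 − 0.7) / (3.31 + 121×1.8) = 0.00909 mA.
I_C = β·I_B = 120×0.00909 = 1.09 mA, and I_E = (β+1)I_B = 1.1 mA.
V_CE = V_CC − I_C·R_C − I_E·R_E = 18 − 1.09×0.56 − 1.1×1.8 = 15.4 V.
V_CE = 15.4 V > 0.2 V confirms active-region operation.

V_CE ≈ 15 V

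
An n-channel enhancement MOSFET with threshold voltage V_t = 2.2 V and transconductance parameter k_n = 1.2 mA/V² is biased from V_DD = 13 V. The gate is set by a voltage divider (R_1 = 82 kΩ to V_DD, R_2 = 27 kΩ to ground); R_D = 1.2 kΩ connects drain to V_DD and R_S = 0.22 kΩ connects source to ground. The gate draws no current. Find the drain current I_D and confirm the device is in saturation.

I_D ≈ 0.5 mA

V_G = V_DD·R_2/(R_1+R_2) = 13×27/109 = 3.22 V.
Assume saturation: I_D = (k_n/2)(V_GS − V_t)² with V_GS = V_G − I_D·R_S = 3.22 − 0.22·I_D.
Substituting gives 0.029·I_D² − 1.27·I_D + 0.624 = 0, with roots I_D = 0.498 or 43.2 mA.
The root I_D = 43.2 mA gives V_GS = -6.29 V ≤ V_t, so take I_D = 0.498 mA.
Then V_GS = 3.11 V and V_DS = V_DD − I_D(R_D+R_S) = 13 − 0.498×1.42 = 12.3 V.
Saturation requires V_DS ≥ V_GS − V_t = 0.911 V; 12.3 ≥ 0.911 ✓.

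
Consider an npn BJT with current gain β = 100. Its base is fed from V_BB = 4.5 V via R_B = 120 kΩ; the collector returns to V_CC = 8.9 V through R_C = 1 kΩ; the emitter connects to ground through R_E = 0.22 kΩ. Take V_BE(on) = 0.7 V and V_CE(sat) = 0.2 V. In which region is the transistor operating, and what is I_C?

Assume active. Base-emitter loop: I_B = (V_BB − V_BE)/(R_B + (β+1)R_E) = (4.5 − 0.7)/(120 + 101×0.22) = 0.0267 mA.
I_C = β·I_B = 100×0.0267 = 2.67 mA.
V_CE = V_CC − I_C·R_C − I_E·R_E = 8.9 − 2.67×1 − 2.7×0.22 = 5.63 V > V_CE(sat), so the active-region assumption holds.

active; I_C ≈ 2.7 mA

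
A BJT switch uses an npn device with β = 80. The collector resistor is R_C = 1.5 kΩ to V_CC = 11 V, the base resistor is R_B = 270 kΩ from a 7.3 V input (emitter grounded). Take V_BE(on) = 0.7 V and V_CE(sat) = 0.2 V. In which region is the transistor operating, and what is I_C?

Assume active. Base-emitter loop: I_B = (V_BB − V_BE)/R_B = (7.3 − 0.7)/270 = 0.0244 mA.
I_C = β·I_B = 80×0.0244 = 1.96 mA.
V_CE = V_CC − I_C·R_C = 11 − 1.96×1.5 = 8.07 V > V_CE(sat), so the active-region assumption holds.

active; I_C ≈ 2 mA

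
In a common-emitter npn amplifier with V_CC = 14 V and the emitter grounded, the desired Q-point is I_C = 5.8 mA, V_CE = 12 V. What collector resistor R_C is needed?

Collector loop: V_CC = I_C·R_C + V_CE.
R_C = (V_CC − V_CE)/I_C = (14 − 12)/5.8 = 0.345 kΩ.

R_C ≈ 0.34 kΩ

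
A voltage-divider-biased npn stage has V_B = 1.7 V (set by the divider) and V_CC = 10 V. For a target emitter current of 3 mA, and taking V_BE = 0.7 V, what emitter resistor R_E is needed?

V_E = V_B − V_BE = 1.7 − 0.7 = 1 V.
R_E = V_E / I_E = 1 / 3 = 0.333 kΩ.

R_E ≈ 0.33 kΩ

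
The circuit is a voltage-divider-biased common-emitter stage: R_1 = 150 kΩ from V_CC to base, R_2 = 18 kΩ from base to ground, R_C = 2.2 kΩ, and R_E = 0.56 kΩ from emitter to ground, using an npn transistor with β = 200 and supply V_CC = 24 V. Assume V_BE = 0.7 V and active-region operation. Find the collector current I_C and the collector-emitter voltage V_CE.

Thevenize the base divider: V_Th = V_CC·R_2/(R_1+R_2) = 24×18/168 = 2.57 V, R_Th = R_1‖R_2 = 16.1 kΩ.
Base-emitter loop: V_Th = I_B·R_Th + V_BE + (β+1)I_B·R_E, so I_B = (2.57 − 0.7) / (16.1 + 201×0.56) = 0.0145 mA.
I_C = β·I_B = 200×0.0145 = 2.91 mA, and I_E = (β+1)I_B = 2.92 mA.
V_CE = V_CC − I_C·R_C − I_E·R_E = 24 − 2.91×2.2 − 2.92×0.56 = 16 V.
V_CE = 16 V > 0.2 V confirms active-region operation.

I_C ≈ 2.9 mA, V_CE ≈ 16 V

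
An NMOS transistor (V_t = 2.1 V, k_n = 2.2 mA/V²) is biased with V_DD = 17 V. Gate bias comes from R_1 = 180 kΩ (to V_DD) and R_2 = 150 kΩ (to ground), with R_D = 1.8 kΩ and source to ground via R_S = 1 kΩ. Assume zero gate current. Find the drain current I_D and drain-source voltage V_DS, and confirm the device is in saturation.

I_D ≈ 3.8 mA, V_DS ≈ 6.4 V

V_G = V_DD·R_2/(R_1+R_2) = 17×150/330 = 7.73 V.
Assume saturation: I_D = (k_n/2)(V_GS − V_t)² with V_GS = V_G − I_D·R_S = 7.73 − 1·I_D.
Substituting gives 1.1·I_D² − 13.4·I_D + 34.8 = 0, with roots I_D = 3.77 or 8.39 mA.
The root I_D = 8.39 mA gives V_GS = -0.662 V ≤ V_t, so take I_D = 3.77 mA.
Then V_GS = 3.95 V and V_DS = V_DD − I_D(R_D+R_S) = 17 − 3.77×2.8 = 6.43 V.
Saturation requires V_DS ≥ V_GS − V_t = 1.85 V; 6.43 ≥ 1.85 ✓.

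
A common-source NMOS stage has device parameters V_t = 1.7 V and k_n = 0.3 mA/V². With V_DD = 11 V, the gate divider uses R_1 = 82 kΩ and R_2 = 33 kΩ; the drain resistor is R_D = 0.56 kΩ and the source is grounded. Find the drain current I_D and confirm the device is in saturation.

V_G = V_DD·R_2/(R_1+R_2) = 11×33/115 = 3.16 V. With the source grounded, V_GS = V_G = 3.16 V.
Assume saturation: I_D = (k_n/2)(V_GS − V_t)² = (0.3/2)×(3.16 − 1.7)² = 0.15×1.46² = 0.318 mA.
V_DS = V_DD − I_D·R_D = 11 − 0.318×0.56 = 10.8 V.
Saturation requires V_DS ≥ V_GS − V_t = 1.46 V; 10.8 ≥ 1.46 ✓.

I_D ≈ 0.32 mA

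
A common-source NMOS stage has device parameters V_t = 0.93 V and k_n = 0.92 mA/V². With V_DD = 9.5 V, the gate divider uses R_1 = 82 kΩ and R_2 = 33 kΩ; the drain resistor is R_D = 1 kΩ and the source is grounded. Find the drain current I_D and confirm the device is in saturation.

I_D ≈ 1.5 mA

V_G = V_DD·R_2/(R_1+R_2) = 9.5×33/115 = 2.73 V. With the source grounded, V_GS = V_G = 2.73 V.
Assume saturation: I_D = (k_n/2)(V_GS − V_t)² = (0.92/2)×(2.73 − 0.93)² = 0.46×1.8² = 1.48 mA.
V_DS = V_DD − I_D·R_D = 9.5 − 1.48×1 = 8.02 V.
Saturation requires V_DS ≥ V_GS − V_t = 1.8 V; 8.02 ≥ 1.8 ✓.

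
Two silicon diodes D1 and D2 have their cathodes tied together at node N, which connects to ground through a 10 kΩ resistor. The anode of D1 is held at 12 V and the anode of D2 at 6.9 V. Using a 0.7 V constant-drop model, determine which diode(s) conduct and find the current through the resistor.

Only D1 conducts; I_R ≈ 1.1 mA

Assume both conduct. Then node N would need to be at both 12−0.7 = 11.3 V and 6.9−0.7 = 6.2 V, which is impossible.
Assume only D1 conducts: V_N = 12 − 0.7 = 11.3 V, so I_R = 11.3/10 = 1.13 mA.
Check D2: its anode-to-cathode voltage is 6.9 − 11.3 = -4.4 V < 0.7 V, so it is off. The assumption is consistent.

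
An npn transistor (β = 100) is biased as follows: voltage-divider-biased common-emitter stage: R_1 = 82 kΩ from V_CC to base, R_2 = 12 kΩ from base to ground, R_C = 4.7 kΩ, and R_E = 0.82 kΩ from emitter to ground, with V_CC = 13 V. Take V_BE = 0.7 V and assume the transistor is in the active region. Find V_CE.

Thevenize the base divider: V_Th = V_CC·R_2/(R_1+R_2) = 13×12/94 = 1.66 V, R_Th = R_1‖R_2 = 10.5 kΩ.
Base-emitter loop: V_Th = I_B·R_Th + V_BE + (β+1)I_B·R_E, so I_B = (1.66 − 0.7) / (10.5 + 101×0.82) = 0.0103 mA.
I_C = β·I_B = 100×0.0103 = 1.03 mA, and I_E = (β+1)I_B = 1.04 mA.
V_CE = V_CC − I_C·R_C − I_E·R_E = 13 − 1.03×4.7 − 1.04×0.82 = 7.31 V.
V_CE = 7.31 V > 0.2 V confirms active-region operation.

V_CE ≈ 7.3 V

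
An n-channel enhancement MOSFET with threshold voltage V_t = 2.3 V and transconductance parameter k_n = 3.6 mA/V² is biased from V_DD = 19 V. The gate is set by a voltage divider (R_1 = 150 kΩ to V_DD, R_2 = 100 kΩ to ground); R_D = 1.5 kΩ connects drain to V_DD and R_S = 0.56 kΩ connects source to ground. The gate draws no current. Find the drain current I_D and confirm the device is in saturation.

I_D ≈ 6.2 mA

V_G = V_DD·R_2/(R_1+R_2) = 19×100/250 = 7.6 V.
Assume saturation: I_D = (k_n/2)(V_GS − V_t)² with V_GS = V_G − I_D·R_S = 7.6 − 0.56·I_D.
Substituting gives 0.564·I_D² − 11.7·I_D + 50.6 = 0, with roots I_D = 6.16 or 14.5 mA.
The root I_D = 14.5 mA gives V_GS = -0.542 V ≤ V_t, so take I_D = 6.16 mA.
Then V_GS = 4.15 V and V_DS = V_DD − I_D(R_D+R_S) = 19 − 6.16×2.06 = 6.31 V.
Saturation requires V_DS ≥ V_GS − V_t = 1.85 V; 6.31 ≥ 1.85 ✓.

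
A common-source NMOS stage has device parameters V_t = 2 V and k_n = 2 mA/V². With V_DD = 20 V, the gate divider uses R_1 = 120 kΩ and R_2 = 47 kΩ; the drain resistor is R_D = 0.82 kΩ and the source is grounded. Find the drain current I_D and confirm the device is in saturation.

V_G = V_DD·R_2/(R_1+R_2) = 20×47/167 = 5.63 V. With the source grounded, V_GS = V_G = 5.63 V.
Assume saturation: I_D = (k_n/2)(V_GS − V_t)² = (2/2)×(5.63 − 2)² = 1×3.63² = 13.2 mA.
V_DS = V_DD − I_D·R_D = 20 − 13.2×0.82 = 9.2 V.
Saturation requires V_DS ≥ V_GS − V_t = 3.63 V; 9.2 ≥ 3.63 ✓.

I_D ≈ 13 mA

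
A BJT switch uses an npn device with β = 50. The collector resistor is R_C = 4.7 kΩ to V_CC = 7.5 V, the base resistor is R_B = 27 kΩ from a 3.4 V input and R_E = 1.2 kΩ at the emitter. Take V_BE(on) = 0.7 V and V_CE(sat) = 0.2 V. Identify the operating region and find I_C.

Assume active: I_B = (3.4 − 0.7)/(27 + 51×1.2) = 0.0306 mA, I_C = β·I_B = 1.53 mA.
Then V_CE = 7.5 − 1.53×4.7 − 1.56×1.2 = -1.57 V < 0.2 V — the active assumption fails.
Re-solve with V_CE = 0.2 V. KCL at the emitter: V_E/R_E = (V_BB−0.7−V_E)/R_B + (V_CC−0.2−V_E)/R_C, giving V_E = 1.53 V.
I_C = (V_CC − 0.2 − V_E)/R_C = (7.3 − 1.53)/4.7 = 1.23 mA.
Check: I_B = (2.7 − 1.53)/27 = 0.0435 mA, and β·I_B = 2.17 mA > I_C, confirming saturation.

saturation; I_C ≈ 1.2 mA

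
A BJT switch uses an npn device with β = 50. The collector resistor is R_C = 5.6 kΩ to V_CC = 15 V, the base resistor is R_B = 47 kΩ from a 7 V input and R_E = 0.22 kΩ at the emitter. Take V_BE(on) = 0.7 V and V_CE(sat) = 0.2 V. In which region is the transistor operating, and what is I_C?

Assume active: I_B = (7 − 0.7)/(47 + 51×0.22) = 0.108 mA, I_C = β·I_B = 5.41 mA.
Then V_CE = 15 − 5.41×5.6 − 5.52×0.22 = -16.5 V < 0.2 V — the active assumption fails.
Re-solve with V_CE = 0.2 V. KCL at the emitter: V_E/R_E = (V_BB−0.7−V_E)/R_B + (V_CC−0.2−V_E)/R_C, giving V_E = 0.585 V.
I_C = (V_CC − 0.2 − V_E)/R_C = (14.8 − 0.585)/5.6 = 2.54 mA.
Check: I_B = (6.3 − 0.585)/47 = 0.122 mA, and β·I_B = 6.08 mA > I_C, confirming saturation.

saturation; I_C ≈ 2.5 mA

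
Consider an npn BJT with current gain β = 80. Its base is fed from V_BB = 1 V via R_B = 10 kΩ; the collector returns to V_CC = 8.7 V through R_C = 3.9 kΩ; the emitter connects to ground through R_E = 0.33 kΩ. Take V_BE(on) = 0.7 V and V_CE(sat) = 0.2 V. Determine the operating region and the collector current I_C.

active; I_C ≈ 0.65 mA

Assume active. Base-emitter loop: I_B = (V_BB − V_BE)/(R_B + (β+1)R_E) = (1 − 0.7)/(10 + 81×0.33) = 0.00817 mA.
I_C = β·I_B = 80×0.00817 = 0.653 mA.
V_CE = V_CC − I_C·R_C − I_E·R_E = 8.7 − 0.653×3.9 − 0.662×0.33 = 5.93 V > V_CE(sat), so the active-region assumption holds.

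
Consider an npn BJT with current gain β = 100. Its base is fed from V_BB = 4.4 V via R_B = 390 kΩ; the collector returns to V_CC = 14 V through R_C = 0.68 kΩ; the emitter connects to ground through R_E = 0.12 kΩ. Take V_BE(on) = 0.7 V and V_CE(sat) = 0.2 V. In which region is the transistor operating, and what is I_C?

Assume active. Base-emitter loop: I_B = (V_BB − V_BE)/(R_B + (β+1)R_E) = (4.4 − 0.7)/(390 + 101×0.12) = 0.0092 mA.
I_C = β·I_B = 100×0.0092 = 0.92 mA.
V_CE = V_CC − I_C·R_C − I_E·R_E = 14 − 0.92×0.68 − 0.929×0.12 = 13.3 V > V_CE(sat), so the active-region assumption holds.

active; I_C ≈ 0.92 mA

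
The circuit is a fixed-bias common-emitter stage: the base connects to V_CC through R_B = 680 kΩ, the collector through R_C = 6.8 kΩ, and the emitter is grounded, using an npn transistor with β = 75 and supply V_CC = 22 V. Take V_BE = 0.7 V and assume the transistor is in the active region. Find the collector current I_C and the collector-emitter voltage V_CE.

I_C ≈ 2.3 mA, V_CE ≈ 6 V

Base loop: V_CC = I_B·R_B + V_BE, so I_B = (22 − 0.7)/680 kΩ = 0.0313 mA.
In the active region I_C = β·I_B = 75 × 0.0313 = 2.35 mA.
Collector loop: V_CE = V_CC − I_C·R_C = 22 − 2.35×6.8 = 6.02 V.
Since V_CE = 6.02 V > V_CE(sat) ≈ 0.2 V, the transistor is in the active region as assumed.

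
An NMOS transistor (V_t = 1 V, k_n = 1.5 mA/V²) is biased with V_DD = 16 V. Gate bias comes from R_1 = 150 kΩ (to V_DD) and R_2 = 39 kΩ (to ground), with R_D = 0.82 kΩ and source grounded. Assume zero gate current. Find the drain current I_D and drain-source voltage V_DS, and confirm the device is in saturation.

I_D ≈ 4 mA, V_DS ≈ 13 V

V_G = V_DD·R_2/(R_1+R_2) = 16×39/189 = 3.3 V. With the source grounded, V_GS = V_G = 3.3 V.
Assume saturation: I_D = (k_n/2)(V_GS − V_t)² = (1.5/2)×(3.3 − 1)² = 0.75×2.3² = 3.97 mA.
V_DS = V_DD − I_D·R_D = 16 − 3.97×0.82 = 12.7 V.
Saturation requires V_DS ≥ V_GS − V_t = 2.3 V; 12.7 ≥ 2.3 ✓.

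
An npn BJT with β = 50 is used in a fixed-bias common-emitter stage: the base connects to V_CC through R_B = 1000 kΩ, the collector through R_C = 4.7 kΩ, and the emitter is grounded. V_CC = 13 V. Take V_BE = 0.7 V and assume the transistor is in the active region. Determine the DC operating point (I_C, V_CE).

I_C ≈ 0.61 mA, V_CE ≈ 10 V

Base loop: V_CC = I_B·R_B + V_BE, so I_B = (13 − 0.7)/1000 kΩ = 0.0123 mA.
In the active region I_C = β·I_B = 50 × 0.0123 = 0.615 mA.
Collector loop: V_CE = V_CC − I_C·R_C = 13 − 0.615×4.7 = 10.1 V.
Since V_CE = 10.1 V > V_CE(sat) ≈ 0.2 V, the transistor is in the active region as assumed.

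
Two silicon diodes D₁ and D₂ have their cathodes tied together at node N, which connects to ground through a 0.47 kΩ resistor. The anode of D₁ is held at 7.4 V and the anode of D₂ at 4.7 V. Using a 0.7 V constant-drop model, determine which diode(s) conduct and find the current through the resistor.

Assume both conduct. Then node N would need to be at both 7.4−0.7 = 6.7 V and 4.7−0.7 = 4 V, which is impossible.
Assume only D₁ conducts: V_N = 7.4 − 0.7 = 6.7 V, so I_R = 6.7/0.47 = 14.3 mA.
Check D₂: its anode-to-cathode voltage is 4.7 − 6.7 = -2 V < 0.7 V, so it is off. The assumption is consistent.

Only D₁ conducts; I_R ≈ 14 mA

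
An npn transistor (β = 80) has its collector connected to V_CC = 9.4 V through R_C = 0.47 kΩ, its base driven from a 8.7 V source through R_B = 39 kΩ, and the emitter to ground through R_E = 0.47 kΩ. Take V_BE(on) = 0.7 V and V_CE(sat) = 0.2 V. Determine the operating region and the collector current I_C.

active; I_C ≈ 8.3 mA

Assume active. Base-emitter loop: I_B = (V_BB − V_BE)/(R_B + (β+1)R_E) = (8.7 − 0.7)/(39 + 81×0.47) = 0.104 mA.
I_C = β·I_B = 80×0.104 = 8.3 mA.
V_CE = V_CC − I_C·R_C − I_E·R_E = 9.4 − 8.3×0.47 − 8.41×0.47 = 1.55 V > V_CE(sat), so the active-region assumption holds.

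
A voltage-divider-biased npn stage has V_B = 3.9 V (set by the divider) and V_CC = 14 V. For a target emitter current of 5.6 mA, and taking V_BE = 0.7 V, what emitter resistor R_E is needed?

R_E ≈ 0.57 kΩ

V_E = V_B − V_BE = 3.9 − 0.7 = 3.2 V.
R_E = V_E / I_E = 3.2 / 5.6 = 0.571 kΩ.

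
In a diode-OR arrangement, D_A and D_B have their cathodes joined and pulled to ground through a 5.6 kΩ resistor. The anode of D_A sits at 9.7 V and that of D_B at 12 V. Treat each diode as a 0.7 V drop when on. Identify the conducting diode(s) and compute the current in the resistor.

Only D_B conducts; I_R ≈ 2 mA

Assume both conduct. Then node N would need to be at both 9.7−0.7 = 9 V and 12−0.7 = 11.3 V, which is impossible.
Assume only D_B conducts: V_N = 12 − 0.7 = 11.3 V, so I_R = 11.3/5.6 = 2.02 mA.
Check D_A: its anode-to-cathode voltage is 9.7 − 11.3 = -1.6 V < 0.7 V, so it is off. The assumption is consistent.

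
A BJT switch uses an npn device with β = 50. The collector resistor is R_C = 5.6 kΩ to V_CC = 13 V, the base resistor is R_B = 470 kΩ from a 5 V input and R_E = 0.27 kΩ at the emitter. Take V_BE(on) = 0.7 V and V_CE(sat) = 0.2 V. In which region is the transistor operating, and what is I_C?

active; I_C ≈ 0.44 mA

Assume active. Base-emitter loop: I_B = (V_BB − V_BE)/(R_B + (β+1)R_E) = (5 − 0.7)/(470 + 51×0.27) = 0.00889 mA.
I_C = β·I_B = 50×0.00889 = 0.444 mA.
V_CE = V_CC − I_C·R_C − I_E·R_E = 13 − 0.444×5.6 − 0.453×0.27 = 10.4 V > V_CE(sat), so the active-region assumption holds.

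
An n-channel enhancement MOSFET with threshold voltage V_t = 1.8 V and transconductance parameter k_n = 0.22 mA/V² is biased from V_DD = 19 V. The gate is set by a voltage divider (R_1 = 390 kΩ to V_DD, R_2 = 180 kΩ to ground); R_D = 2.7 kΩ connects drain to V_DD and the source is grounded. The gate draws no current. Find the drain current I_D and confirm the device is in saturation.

I_D ≈ 1.9 mA

V_G = V_DD·R_2/(R_1+R_2) = 19×180/570 = 6 V. With the source grounded, V_GS = V_G = 6 V.
Assume saturation: I_D = (k_n/2)(V_GS − V_t)² = (0.22/2)×(6 − 1.8)² = 0.11×4.2² = 1.94 mA.
V_DS = V_DD − I_D·R_D = 19 − 1.94×2.7 = 13.8 V.
Saturation requires V_DS ≥ V_GS − V_t = 4.2 V; 13.8 ≥ 4.2 ✓.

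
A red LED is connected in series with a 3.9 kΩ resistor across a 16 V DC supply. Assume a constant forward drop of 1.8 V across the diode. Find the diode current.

I ≈ 3.6 mA

KVL around the loop: 16 = V_D + I·R = 1.8 + I × 3.9 kΩ.
So I = (16 − 1.8) / 3.9 kΩ = 14.2 / 3.9 = 3.64 mA.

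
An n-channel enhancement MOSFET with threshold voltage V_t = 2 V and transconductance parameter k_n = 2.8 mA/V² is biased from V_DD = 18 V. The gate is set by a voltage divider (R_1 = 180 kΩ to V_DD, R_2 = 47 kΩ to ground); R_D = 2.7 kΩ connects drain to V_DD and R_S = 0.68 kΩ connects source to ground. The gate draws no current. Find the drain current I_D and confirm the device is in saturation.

V_G = V_DD·R_2/(R_1+R_2) = 18×47/227 = 3.73 V.
Assume saturation: I_D = (k_n/2)(V_GS − V_t)² with V_GS = V_G − I_D·R_S = 3.73 − 0.68·I_D.
Substituting gives 0.647·I_D² − 4.29·I_D + 4.17 = 0, with roots I_D = 1.19 or 5.44 mA.
The root I_D = 5.44 mA gives V_GS = 0.0292 V ≤ V_t, so take I_D = 1.19 mA.
Then V_GS = 2.92 V and V_DS = V_DD − I_D(R_D+R_S) = 18 − 1.19×3.38 = 14 V.
Saturation requires V_DS ≥ V_GS − V_t = 0.92 V; 14 ≥ 0.92 ✓.

I_D ≈ 1.2 mA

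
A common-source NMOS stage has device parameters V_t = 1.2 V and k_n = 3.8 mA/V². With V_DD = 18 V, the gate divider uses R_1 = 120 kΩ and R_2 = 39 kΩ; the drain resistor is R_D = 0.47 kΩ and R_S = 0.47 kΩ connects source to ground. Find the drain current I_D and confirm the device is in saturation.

I_D ≈ 3.8 mA

V_G = V_DD·R_2/(R_1+R_2) = 18×39/159 = 4.42 V.
Assume saturation: I_D = (k_n/2)(V_GS − V_t)² with V_GS = V_G − I_D·R_S = 4.42 − 0.47·I_D.
Substituting gives 0.42·I_D² − 6.74·I_D + 19.6 = 0, with roots I_D = 3.82 or 12.2 mA.
The root I_D = 12.2 mA gives V_GS = -1.34 V ≤ V_t, so take I_D = 3.82 mA.
Then V_GS = 2.62 V and V_DS = V_DD − I_D(R_D+R_S) = 18 − 3.82×0.94 = 14.4 V.
Saturation requires V_DS ≥ V_GS − V_t = 1.42 V; 14.4 ≥ 1.42 ✓.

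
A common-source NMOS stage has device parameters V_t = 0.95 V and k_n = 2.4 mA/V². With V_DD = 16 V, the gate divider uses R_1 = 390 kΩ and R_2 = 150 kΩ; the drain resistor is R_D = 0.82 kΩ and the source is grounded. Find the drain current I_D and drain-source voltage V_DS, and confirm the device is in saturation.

I_D ≈ 15 mA, V_DS ≈ 4 V

V_G = V_DD·R_2/(R_1+R_2) = 16×150/540 = 4.44 V. With the source grounded, V_GS = V_G = 4.44 V.
Assume saturation: I_D = (k_n/2)(V_GS − V_t)² = (2.4/2)×(4.44 − 0.95)² = 1.2×3.49² = 14.7 mA.
V_DS = V_DD − I_D·R_D = 16 − 14.7×0.82 = 3.98 V.
Saturation requires V_DS ≥ V_GS − V_t = 3.49 V; 3.98 ≥ 3.49 ✓.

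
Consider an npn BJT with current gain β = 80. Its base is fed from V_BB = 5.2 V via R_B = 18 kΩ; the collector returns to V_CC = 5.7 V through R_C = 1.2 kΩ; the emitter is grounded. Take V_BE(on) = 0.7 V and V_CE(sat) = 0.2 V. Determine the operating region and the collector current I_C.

Assume active: I_B = (5.2 − 0.7)/18 = 0.25 mA, giving I_C = β·I_B = 20 mA.
But then V_CE = 5.7 − 20×1.2 = -18.3 V < V_CE(sat) = 0.2 V — impossible in the active region.
So the transistor is saturated. With V_CE = 0.2 V, I_C = (V_CC − 0.2)/R_C = 5.5/1.2 = 4.58 mA.
Check: β·I_B = 20 mA > I_C = 4.58 mA, confirming saturation.

saturation; I_C ≈ 4.6 mA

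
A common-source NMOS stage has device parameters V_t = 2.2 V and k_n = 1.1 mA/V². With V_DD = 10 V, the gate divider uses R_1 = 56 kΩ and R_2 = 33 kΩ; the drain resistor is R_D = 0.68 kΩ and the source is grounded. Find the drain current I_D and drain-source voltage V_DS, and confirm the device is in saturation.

V_G = V_DD·R_2/(R_1+R_2) = 10×33/89 = 3.71 V. With the source grounded, V_GS = V_G = 3.71 V.
Assume saturation: I_D = (k_n/2)(V_GS − V_t)² = (1.1/2)×(3.71 − 2.2)² = 0.55×1.51² = 1.25 mA.
V_DS = V_DD − I_D·R_D = 10 − 1.25×0.68 = 9.15 V.
Saturation requires V_DS ≥ V_GS − V_t = 1.51 V; 9.15 ≥ 1.51 ✓.

I_D ≈ 1.3 mA, V_DS ≈ 9.1 V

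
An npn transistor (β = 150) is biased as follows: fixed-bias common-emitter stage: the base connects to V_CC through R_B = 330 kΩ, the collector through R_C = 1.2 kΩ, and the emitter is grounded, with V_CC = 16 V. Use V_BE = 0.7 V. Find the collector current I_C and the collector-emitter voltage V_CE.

I_C ≈ 7 mA, V_CE ≈ 7.7 V

Base loop: V_CC = I_B·R_B + V_BE, so I_B = (16 − 0.7)/330 kΩ = 0.0464 mA.
In the active region I_C = β·I_B = 150 × 0.0464 = 6.95 mA.
Collector loop: V_CE = V_CC − I_C·R_C = 16 − 6.95×1.2 = 7.65 V.
Since V_CE = 7.65 V > V_CE(sat) ≈ 0.2 V, the transistor is in the active region as assumed.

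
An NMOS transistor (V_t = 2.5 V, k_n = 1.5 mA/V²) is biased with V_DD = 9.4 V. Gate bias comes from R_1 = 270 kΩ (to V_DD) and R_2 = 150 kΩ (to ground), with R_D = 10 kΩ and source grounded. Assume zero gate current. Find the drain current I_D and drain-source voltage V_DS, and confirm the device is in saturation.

I_D ≈ 0.55 mA, V_DS ≈ 3.9 V

V_G = V_DD·R_2/(R_1+R_2) = 9.4×150/420 = 3.36 V. With the source grounded, V_GS = V_G = 3.36 V.
Assume saturation: I_D = (k_n/2)(V_GS − V_t)² = (1.5/2)×(3.36 − 2.5)² = 0.75×0.857² = 0.551 mA.
V_DS = V_DD − I_D·R_D = 9.4 − 0.551×10 = 3.89 V.
Saturation requires V_DS ≥ V_GS − V_t = 0.857 V; 3.89 ≥ 0.857 ✓.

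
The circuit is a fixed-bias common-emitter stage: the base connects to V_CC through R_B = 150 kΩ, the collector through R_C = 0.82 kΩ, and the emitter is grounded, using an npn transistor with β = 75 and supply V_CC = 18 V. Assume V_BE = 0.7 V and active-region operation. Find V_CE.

Base loop: V_CC = I_B·R_B + V_BE, so I_B = (18 − 0.7)/150 kΩ = 0.115 mA.
In the active region I_C = β·I_B = 75 × 0.115 = 8.65 mA.
Collector loop: V_CE = V_CC − I_C·R_C = 18 − 8.65×0.82 = 10.9 V.
Since V_CE = 10.9 V > V_CE(sat) ≈ 0.2 V, the transistor is in the active region as assumed.

V_CE ≈ 11 V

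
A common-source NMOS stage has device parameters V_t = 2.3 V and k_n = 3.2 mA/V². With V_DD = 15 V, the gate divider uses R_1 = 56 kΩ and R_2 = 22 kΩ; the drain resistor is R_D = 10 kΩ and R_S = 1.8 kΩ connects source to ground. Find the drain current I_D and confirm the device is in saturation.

V_G = V_DD·R_2/(R_1+R_2) = 15×22/78 = 4.23 V.
Assume saturation: I_D = (k_n/2)(V_GS − V_t)² with V_GS = V_G − I_D·R_S = 4.23 − 1.8·I_D.
Substituting gives 5.18·I_D² − 12.1·I_D + 5.96 = 0, with roots I_D = 0.704 or 1.63 mA.
The root I_D = 1.63 mA gives V_GS = 1.29 V ≤ V_t, so take I_D = 0.704 mA.
Then V_GS = 2.96 V and V_DS = V_DD − I_D(R_D+R_S) = 15 − 0.704×11.8 = 6.69 V.
Saturation requires V_DS ≥ V_GS − V_t = 0.663 V; 6.69 ≥ 0.663 ✓.

I_D ≈ 0.7 mA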